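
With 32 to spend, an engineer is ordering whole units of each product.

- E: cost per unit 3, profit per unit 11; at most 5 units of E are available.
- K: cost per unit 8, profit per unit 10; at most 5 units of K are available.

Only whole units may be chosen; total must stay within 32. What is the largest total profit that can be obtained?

5×E and 1×K: cost 23 ≤ 32, profit 5·11 + 1·10 = 65.
5×E and 2×K: cost 31 ≤ 32, profit 5·11 + 2·10 = 75.
Best is 75.

75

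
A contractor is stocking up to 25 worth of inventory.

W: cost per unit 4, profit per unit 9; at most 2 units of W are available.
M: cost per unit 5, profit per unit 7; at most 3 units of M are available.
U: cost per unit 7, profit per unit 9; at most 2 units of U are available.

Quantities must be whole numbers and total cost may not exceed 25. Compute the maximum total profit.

2×W, 2×M, and 1×U: cost 25 ≤ 25, profit 2·9 + 2·7 + 1·9 = 41.
2×W and 3×M: cost 23 ≤ 25, profit 2·9 + 3·7 = 39.
Best is 41.

41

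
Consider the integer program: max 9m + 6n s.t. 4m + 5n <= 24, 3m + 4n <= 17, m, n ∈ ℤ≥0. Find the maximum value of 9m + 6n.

(m,n)=(5,0): 4·5+5·0=20≤24, 3·5+4·0=15≤17, objective 45.
(m,n)=(4,1): 4·4+5·1=21≤24, 3·4+4·1=16≤17, objective 42.
The best lattice point is (5,0), giving 45.

45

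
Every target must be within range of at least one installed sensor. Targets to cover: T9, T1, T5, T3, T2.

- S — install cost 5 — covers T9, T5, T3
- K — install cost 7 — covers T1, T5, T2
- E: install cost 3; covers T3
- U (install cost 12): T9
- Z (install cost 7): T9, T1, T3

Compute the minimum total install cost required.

12

This is an integer covering problem.
Choose S and K: together they cover T9, T1, T5, T3, T2 — every target.
Total install cost: 5 + 7 = 12.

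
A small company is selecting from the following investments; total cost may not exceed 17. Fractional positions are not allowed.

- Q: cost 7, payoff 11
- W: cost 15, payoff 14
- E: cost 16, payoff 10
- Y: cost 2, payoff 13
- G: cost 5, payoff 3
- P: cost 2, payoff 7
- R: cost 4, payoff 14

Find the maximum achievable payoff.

45

This is an integer program with binary decision variables.
Take Q, Y, P, and R: cost 7 + 2 + 2 + 4 = 15 ≤ 17, payoff 11 + 13 + 7 + 14 = 45.
No other feasible combination does better.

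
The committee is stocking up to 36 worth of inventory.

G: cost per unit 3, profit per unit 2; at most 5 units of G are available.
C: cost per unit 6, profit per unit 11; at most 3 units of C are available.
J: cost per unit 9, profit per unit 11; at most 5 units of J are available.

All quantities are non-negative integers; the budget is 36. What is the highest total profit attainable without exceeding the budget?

3×C and 2×J: cost 36 ≤ 36, profit 3·11 + 2·11 = 55.
3×G, 3×C, and 1×J: cost 36 ≤ 36, profit 3·2 + 3·11 + 1·11 = 50.
Best is 55.

55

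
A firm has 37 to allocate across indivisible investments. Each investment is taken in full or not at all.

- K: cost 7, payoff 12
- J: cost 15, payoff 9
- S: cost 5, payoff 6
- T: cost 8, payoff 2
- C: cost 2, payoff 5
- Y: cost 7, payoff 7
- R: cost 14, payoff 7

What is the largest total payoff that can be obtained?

Allowing fractional choices, the relaxed optimum would be about 39.5, but investments are indivisible.
K + J + S + Y: cost 7 + 15 + 5 + 7 = 34 ≤ 37, payoff 12 + 9 + 6 + 7 = 34.
K + J + S + C + Y: cost 7 + 15 + 5 + 2 + 7 = 36 ≤ 37, payoff 12 + 9 + 6 + 5 + 7 = 39.
K + S + C + Y + R: cost 7 + 5 + 2 + 7 + 14 = 35 ≤ 37, payoff 12 + 6 + 5 + 7 + 7 = 37.
Best is K, J, S, C, and Y with total payoff 39.

39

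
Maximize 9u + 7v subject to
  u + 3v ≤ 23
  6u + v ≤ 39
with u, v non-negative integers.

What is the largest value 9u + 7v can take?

87

The continuous relaxation peaks at (5.53, 5.82) with value 90.53; rounding to a feasible lattice point costs some objective.
(u,v)=(5,6): 1·5+3·6=23≤23, 6·5+1·6=36≤39, objective 87.
(u,v)=(5,5): 1·5+3·5=20≤23, 6·5+1·5=35≤39, objective 80.
(u,v)=(4,6): 1·4+3·6=22≤23, 6·4+1·6=30≤39, objective 78.
The best lattice point is (5,6), giving 87.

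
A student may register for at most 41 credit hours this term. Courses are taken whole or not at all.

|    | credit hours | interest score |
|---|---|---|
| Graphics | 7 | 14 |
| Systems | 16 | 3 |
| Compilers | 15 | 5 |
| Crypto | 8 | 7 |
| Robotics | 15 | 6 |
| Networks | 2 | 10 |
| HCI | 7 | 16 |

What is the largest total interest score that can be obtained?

53

Take Graphics, Crypto, Robotics, Networks, and HCI: credit hours 7 + 8 + 15 + 2 + 7 = 39 ≤ 41, interest score 14 + 7 + 6 + 10 + 16 = 53.
No other feasible combination does better.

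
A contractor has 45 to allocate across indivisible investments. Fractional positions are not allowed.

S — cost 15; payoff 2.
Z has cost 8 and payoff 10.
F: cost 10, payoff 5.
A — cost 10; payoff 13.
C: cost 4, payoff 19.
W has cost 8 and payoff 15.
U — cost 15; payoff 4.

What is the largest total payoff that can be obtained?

Take Z, F, A, C, and W: cost 8 + 10 + 10 + 4 + 8 = 40 ≤ 45, payoff 10 + 5 + 13 + 19 + 15 = 62.
No other feasible combination does better.

62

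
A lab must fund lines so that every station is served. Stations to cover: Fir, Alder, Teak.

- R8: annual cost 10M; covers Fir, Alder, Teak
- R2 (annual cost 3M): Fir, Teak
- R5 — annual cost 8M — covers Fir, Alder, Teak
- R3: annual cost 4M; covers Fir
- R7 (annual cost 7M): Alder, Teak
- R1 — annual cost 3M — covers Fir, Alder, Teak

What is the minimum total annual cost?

3

R1 alone covers Fir, Alder, Teak — every station.
Total annual cost: 3.
No cover costs less than 3.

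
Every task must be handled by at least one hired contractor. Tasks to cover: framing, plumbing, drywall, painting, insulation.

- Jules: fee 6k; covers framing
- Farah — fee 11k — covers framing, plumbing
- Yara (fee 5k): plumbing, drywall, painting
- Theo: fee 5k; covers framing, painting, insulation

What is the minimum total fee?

10

Choose Yara and Theo: together they cover framing, plumbing, drywall, painting, insulation — every task.
Total fee: 5 + 5 = 10.
No cover costs less than 10.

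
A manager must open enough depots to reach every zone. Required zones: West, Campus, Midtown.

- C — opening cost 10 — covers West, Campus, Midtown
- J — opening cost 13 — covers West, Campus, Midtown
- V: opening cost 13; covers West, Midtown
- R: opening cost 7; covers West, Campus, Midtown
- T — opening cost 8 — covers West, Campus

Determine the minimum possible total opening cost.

R alone covers West, Campus, Midtown — every zone.
Total opening cost: 7.
No cover costs less than 7.

7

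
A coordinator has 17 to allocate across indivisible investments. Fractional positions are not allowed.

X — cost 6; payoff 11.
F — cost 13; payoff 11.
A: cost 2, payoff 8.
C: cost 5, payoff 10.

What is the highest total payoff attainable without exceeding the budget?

29

Treat it as a binary knapsack problem.
Allowing fractional choices, the relaxed optimum would be about 32.4, but investments are indivisible.
X + C: cost 6 + 5 = 11 ≤ 17, payoff 11 + 10 = 21.
X + A: cost 6 + 2 = 8 ≤ 17, payoff 11 + 8 = 19.
X + A + C: cost 6 + 2 + 5 = 13 ≤ 17, payoff 11 + 8 + 10 = 29.
Best is X, A, and C with total payoff 29.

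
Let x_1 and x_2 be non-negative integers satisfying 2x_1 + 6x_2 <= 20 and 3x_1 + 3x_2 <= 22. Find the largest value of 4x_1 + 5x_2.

29

(x_1,x_2)=(6,1) is feasible, giving 29.
(x_1,x_2)=(7,0) is feasible, giving 28.
(x_1,x_2)=(5,1) is feasible, giving 25.
Maximum is 29 at (x_1,x_2)=(6,1).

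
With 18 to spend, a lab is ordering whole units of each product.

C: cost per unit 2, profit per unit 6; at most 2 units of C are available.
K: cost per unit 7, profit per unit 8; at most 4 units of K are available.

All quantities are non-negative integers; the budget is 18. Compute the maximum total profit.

2×C and 2×K: cost 18 ≤ 18, profit 2·6 + 2·8 = 28.
1×C and 2×K: cost 16 ≤ 18, profit 1·6 + 2·8 = 22.
Best is 28.

28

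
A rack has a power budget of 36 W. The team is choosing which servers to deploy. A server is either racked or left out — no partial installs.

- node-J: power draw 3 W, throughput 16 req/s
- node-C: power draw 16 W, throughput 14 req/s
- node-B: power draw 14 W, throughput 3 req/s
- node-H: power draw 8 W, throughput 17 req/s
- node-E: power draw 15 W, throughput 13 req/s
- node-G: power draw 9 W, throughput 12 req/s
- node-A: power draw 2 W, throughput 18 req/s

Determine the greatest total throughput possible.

Allowing fractional choices, the relaxed optimum would be about 75.2, but servers are indivisible.
node-J + node-B + node-H + node-G + node-A: power draw 3 + 14 + 8 + 9 + 2 = 36 ≤ 36, throughput 16 + 3 + 17 + 12 + 18 = 66.
node-J + node-C + node-H + node-A: power draw 3 + 16 + 8 + 2 = 29 ≤ 36, throughput 16 + 14 + 17 + 18 = 65.
node-J + node-H + node-E + node-A: power draw 3 + 8 + 15 + 2 = 28 ≤ 36, throughput 16 + 17 + 13 + 18 = 64.
Best is node-J, node-B, node-H, node-G, and node-A with total throughput 66.

66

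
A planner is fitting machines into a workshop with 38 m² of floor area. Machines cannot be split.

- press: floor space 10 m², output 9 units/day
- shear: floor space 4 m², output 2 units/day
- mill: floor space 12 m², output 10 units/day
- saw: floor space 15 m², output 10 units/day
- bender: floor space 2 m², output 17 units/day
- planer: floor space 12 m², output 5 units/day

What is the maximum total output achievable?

shear + mill + saw + bender: floor space 4 + 12 + 15 + 2 = 33 ≤ 38, output 2 + 10 + 10 + 17 = 39.
press + mill + bender + planer: floor space 10 + 12 + 2 + 12 = 36 ≤ 38, output 9 + 10 + 17 + 5 = 41.
press + shear + mill + bender: floor space 10 + 4 + 12 + 2 = 28 ≤ 38, output 9 + 2 + 10 + 17 = 38.
Best is press, mill, bender, and planer with total output 41.

41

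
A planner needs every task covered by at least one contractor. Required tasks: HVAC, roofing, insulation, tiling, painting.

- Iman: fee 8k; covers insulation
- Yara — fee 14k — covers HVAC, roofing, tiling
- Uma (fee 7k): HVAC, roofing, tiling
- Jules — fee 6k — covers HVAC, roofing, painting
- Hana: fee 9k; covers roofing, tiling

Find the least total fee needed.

21

This is a weighted set-cover instance.
Choose Iman, Uma, and Jules: together they cover HVAC, roofing, insulation, tiling, painting — every task.
Total fee: 8 + 7 + 6 = 21.
No cover costs less than 21.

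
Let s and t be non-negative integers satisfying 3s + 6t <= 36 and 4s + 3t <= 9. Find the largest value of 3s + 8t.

(s,t)=(0,3) is feasible, giving 24.
(s,t)=(0,2) is feasible, giving 16.
No feasible integer point exceeds 24.

24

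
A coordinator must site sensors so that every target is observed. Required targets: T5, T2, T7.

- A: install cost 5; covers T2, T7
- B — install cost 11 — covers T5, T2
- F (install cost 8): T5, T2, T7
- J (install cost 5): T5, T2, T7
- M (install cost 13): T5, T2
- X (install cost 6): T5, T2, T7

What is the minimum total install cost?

5

This is a weighted set-cover instance.
J alone covers T5, T2, T7 — every target.
Total install cost: 5.
No cover costs less than 5.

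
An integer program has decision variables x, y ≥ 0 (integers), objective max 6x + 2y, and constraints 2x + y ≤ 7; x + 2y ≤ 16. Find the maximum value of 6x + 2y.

20

Relaxing integrality, the LP optimum is 21.00 at (x,y) = (3.5, 0), which is not an integer point.
(x,y)=(3,1): 2·3+1·1=7≤7, 1·3+2·1=5≤16, objective 20.
(x,y)=(3,0): 2·3+1·0=6≤7, 1·3+2·0=3≤16, objective 18.
The best lattice point is (3,1), giving 20.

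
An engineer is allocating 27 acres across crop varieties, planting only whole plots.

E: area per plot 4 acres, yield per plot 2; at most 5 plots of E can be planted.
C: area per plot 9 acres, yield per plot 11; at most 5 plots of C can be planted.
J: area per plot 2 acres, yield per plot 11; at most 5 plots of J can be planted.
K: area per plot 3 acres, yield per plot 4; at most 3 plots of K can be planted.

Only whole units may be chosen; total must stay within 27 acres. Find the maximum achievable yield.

This is a bounded integer knapsack.
J has the best ratio (11/2); taking only J gives at most 5×11 = 55 (stopped by the supply cap of 5).
Mixing does better — 1×C, 5×J, and 2×K: area 25 ≤ 27, yield 1·11 + 5·11 + 2·4 = 74.

74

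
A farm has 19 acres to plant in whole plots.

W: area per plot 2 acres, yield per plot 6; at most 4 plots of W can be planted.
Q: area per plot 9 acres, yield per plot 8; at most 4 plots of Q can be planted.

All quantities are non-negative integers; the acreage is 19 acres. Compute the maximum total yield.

W has the best ratio (6/2); taking only W gives at most 4×6 = 24 (stopped by the supply cap of 4).
Mixing does better — 4×W and 1×Q: area 17 ≤ 19, yield 4·6 + 1·8 = 32.

32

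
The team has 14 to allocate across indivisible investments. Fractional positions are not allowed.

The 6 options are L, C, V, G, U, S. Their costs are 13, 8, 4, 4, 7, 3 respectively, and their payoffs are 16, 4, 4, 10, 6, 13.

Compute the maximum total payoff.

29

Allowing fractional choices, the relaxed optimum would be about 31.6, but investments are indivisible.
V + G + S: cost 4 + 4 + 3 = 11 ≤ 14, payoff 4 + 10 + 13 = 27.
G + U + S: cost 4 + 7 + 3 = 14 ≤ 14, payoff 10 + 6 + 13 = 29.
Best is G, U, and S with total payoff 29.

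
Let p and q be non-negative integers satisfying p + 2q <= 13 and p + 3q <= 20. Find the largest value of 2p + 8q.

50

(p,q)=(1,6) is feasible, giving 50.
(p,q)=(0,6) is feasible, giving 48.
(p,q)=(2,5) is feasible, giving 44.
(p,q)=(1,5) is feasible, giving 42.
No feasible integer point exceeds 50.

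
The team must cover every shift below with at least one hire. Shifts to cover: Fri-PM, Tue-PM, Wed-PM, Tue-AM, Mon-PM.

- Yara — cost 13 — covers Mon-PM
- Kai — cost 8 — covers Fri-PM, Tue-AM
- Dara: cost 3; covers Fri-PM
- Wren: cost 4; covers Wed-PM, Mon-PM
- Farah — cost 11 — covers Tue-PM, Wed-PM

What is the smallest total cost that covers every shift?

23

This is an integer covering problem.
The greedy cost-per-new-shift heuristic would pick Wren, Dara, Kai, and Farah for 26, but a cheaper cover exists.
Choose Kai, Wren, and Farah: together they cover Fri-PM, Tue-PM, Wed-PM, Tue-AM, Mon-PM — every shift.
Total cost: 8 + 4 + 11 = 23.
No cover costs less than 23.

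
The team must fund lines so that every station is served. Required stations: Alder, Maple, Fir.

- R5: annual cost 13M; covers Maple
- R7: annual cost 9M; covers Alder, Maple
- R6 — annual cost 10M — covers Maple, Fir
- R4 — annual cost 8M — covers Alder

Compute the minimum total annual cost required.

18

This is a weighted set-cover instance.
Choose R6 and R4: together they cover Alder, Maple, Fir — every station.
Total annual cost: 10 + 8 = 18.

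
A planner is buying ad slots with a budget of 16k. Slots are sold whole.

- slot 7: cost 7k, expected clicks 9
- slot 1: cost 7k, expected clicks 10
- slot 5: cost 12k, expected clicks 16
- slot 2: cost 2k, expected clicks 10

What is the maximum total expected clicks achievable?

29

Allowing fractional choices, the relaxed optimum would be about 29.3, but ad slots are indivisible.
slot 5 + slot 2: cost 12 + 2 = 14 ≤ 16, expected clicks 16 + 10 = 26.
slot 7 + slot 1 + slot 2: cost 7 + 7 + 2 = 16 ≤ 16, expected clicks 9 + 10 + 10 = 29.
Best is slot 7, slot 1, and slot 2 with total expected clicks 29.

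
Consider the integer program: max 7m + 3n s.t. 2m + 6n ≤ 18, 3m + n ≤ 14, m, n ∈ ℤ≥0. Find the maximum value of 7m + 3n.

31

The continuous relaxation peaks at (4.12, 1.62) with value 33.75; rounding to a feasible lattice point costs some objective.
(m,n)=(4,1): 2·4+6·1=14≤18, 3·4+1·1=13≤14, objective 31.
(m,n)=(4,0): 2·4+6·0=8≤18, 3·4+1·0=12≤14, objective 28.
(m,n)=(3,2): 2·3+6·2=18≤18, 3·3+1·2=11≤14, objective 27.
(m,n)=(3,1): 2·3+6·1=12≤18, 3·3+1·1=10≤14, objective 24.
No feasible integer point exceeds 31.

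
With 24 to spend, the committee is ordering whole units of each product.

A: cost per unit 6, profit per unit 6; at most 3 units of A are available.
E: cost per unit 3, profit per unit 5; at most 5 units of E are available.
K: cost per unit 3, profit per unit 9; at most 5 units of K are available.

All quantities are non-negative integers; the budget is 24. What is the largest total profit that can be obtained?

K has the best ratio (9/3); taking only K gives at most 5×9 = 45 (stopped by the supply cap of 5).
Mixing does better — 3×E and 5×K: cost 24 ≤ 24, profit 3·5 + 5·9 = 60.

60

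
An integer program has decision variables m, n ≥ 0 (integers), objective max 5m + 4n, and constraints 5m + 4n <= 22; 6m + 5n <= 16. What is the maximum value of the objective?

(m,n)=(1,2) is feasible, giving 13.
(m,n)=(0,3) is feasible, giving 12.
(m,n)=(2,0) is feasible, giving 10.
Maximum is 13 at (m,n)=(1,2).

13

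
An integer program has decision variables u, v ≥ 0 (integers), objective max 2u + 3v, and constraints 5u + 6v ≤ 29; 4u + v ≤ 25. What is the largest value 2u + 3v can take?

Relaxing integrality, the LP optimum is 14.50 at (u,v) = (0, 4.83), which is not an integer point.
(u,v)=(1,4): 5·1+6·4=29≤29, 4·1+1·4=8≤25, objective 14.
(u,v)=(2,3): 5·2+6·3=28≤29, 4·2+1·3=11≤25, objective 13.
(u,v)=(0,4): 5·0+6·4=24≤29, 4·0+1·4=4≤25, objective 12.
(u,v)=(1,3): 5·1+6·3=23≤29, 4·1+1·3=7≤25, objective 11.
No feasible integer point exceeds 14.

14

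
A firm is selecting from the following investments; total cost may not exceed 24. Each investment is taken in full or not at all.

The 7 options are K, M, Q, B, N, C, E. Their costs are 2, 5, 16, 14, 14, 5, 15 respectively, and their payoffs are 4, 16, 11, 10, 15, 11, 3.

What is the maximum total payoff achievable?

42

M + N + C: cost 5 + 14 + 5 = 24 ≤ 24, payoff 16 + 15 + 11 = 42.
M + B + C: cost 5 + 14 + 5 = 24 ≤ 24, payoff 16 + 10 + 11 = 37.
K + M + N: cost 2 + 5 + 14 = 21 ≤ 24, payoff 4 + 16 + 15 = 35.
Best is M, N, and C with total payoff 42.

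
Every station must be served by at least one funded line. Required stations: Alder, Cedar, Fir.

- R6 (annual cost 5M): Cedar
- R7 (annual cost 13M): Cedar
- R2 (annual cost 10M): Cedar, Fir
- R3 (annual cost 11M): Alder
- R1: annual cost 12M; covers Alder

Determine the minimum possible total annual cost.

The greedy cost-per-new-station heuristic would pick R6, R2, and R3 for 26, but a cheaper cover exists.
Choose R2 and R3: together they cover Alder, Cedar, Fir — every station.
Total annual cost: 10 + 11 = 21.
No cover costs less than 21.

21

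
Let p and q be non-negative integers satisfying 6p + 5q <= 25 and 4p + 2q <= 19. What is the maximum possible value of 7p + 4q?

28

(p,q)=(4,0) is feasible, giving 28.
(p,q)=(3,1) is feasible, giving 25.
(p,q)=(3,0) is feasible, giving 21.
Maximum is 28 at (p,q)=(4,0).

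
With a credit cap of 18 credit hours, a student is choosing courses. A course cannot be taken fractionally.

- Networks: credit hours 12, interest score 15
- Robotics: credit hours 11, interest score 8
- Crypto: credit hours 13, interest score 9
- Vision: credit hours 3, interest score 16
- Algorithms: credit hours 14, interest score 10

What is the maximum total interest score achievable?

31

Vision + Algorithms: credit hours 3 + 14 = 17 ≤ 18, interest score 16 + 10 = 26.
Networks + Vision: credit hours 12 + 3 = 15 ≤ 18, interest score 15 + 16 = 31.
Crypto + Vision: credit hours 13 + 3 = 16 ≤ 18, interest score 9 + 16 = 25.
Best is Networks and Vision with total interest score 31.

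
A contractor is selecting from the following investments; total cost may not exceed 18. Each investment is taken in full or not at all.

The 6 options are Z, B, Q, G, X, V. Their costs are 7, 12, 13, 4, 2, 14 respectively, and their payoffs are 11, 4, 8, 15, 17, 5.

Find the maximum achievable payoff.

43

Z + G + X: cost 7 + 4 + 2 = 13 ≤ 18, payoff 11 + 15 + 17 = 43.
B + G + X: cost 12 + 4 + 2 = 18 ≤ 18, payoff 4 + 15 + 17 = 36.
G + X: cost 4 + 2 = 6 ≤ 18, payoff 15 + 17 = 32.
Best is Z, G, and X with total payoff 43.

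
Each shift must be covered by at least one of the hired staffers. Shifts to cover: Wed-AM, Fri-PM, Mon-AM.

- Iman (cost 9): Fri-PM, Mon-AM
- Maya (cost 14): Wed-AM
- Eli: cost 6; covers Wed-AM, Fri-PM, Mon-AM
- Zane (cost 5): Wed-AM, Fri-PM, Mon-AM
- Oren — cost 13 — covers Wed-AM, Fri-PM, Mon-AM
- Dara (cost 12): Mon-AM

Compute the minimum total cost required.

Zane alone covers Wed-AM, Fri-PM, Mon-AM — every shift.
Total cost: 5.
No cover costs less than 5.

5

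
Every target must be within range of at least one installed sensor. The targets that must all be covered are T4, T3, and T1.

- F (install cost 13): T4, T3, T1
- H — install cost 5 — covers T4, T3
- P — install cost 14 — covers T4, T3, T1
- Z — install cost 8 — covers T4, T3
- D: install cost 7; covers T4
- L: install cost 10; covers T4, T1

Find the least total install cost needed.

F alone covers T4, T3, T1 — every target.
Total install cost: 13.

13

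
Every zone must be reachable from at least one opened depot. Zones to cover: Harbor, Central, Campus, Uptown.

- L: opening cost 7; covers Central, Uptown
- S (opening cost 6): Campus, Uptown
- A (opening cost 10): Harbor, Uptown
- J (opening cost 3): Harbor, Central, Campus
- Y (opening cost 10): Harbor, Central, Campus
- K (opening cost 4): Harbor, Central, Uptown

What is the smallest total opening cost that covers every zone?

Choose J and K: together they cover Harbor, Central, Campus, Uptown — every zone.
Total opening cost: 3 + 4 = 7.

7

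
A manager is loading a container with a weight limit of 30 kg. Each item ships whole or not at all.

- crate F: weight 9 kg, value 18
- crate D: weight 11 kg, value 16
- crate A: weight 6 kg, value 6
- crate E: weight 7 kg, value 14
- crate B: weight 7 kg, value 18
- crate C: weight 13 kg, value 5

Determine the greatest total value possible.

Treat it as a binary knapsack problem.
Allowing fractional choices, the relaxed optimum would be about 60.2, but items are indivisible.
crate F + crate E + crate B: weight 9 + 7 + 7 = 23 ≤ 30, value 18 + 14 + 18 = 50.
crate F + crate D + crate B: weight 9 + 11 + 7 = 27 ≤ 30, value 18 + 16 + 18 = 52.
crate F + crate A + crate E + crate B: weight 9 + 6 + 7 + 7 = 29 ≤ 30, value 18 + 6 + 14 + 18 = 56.
Best is crate F, crate A, crate E, and crate B with total value 56.

56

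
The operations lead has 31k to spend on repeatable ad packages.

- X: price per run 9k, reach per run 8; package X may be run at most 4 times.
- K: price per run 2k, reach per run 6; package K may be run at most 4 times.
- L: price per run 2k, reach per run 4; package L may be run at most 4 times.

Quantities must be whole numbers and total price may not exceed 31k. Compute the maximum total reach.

K has the best ratio (6/2); taking only K gives at most 4×6 = 24 (stopped by the supply cap of 4).
Mixing does better — 1×X, 4×K, and 4×L: price 25 ≤ 31, reach 1·8 + 4·6 + 4·4 = 48.

48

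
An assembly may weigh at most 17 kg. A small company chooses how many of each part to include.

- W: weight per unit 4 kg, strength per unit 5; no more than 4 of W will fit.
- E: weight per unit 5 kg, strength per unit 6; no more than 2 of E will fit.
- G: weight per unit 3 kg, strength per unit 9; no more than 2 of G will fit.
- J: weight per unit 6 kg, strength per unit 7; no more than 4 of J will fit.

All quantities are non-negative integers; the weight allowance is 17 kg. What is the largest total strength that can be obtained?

G has the best ratio (9/3); taking only G gives at most 2×9 = 18 (stopped by the supply cap of 2).
Mixing does better — 1×E, 2×G, and 1×J: weight 17 ≤ 17, strength 1·6 + 2·9 + 1·7 = 31.

31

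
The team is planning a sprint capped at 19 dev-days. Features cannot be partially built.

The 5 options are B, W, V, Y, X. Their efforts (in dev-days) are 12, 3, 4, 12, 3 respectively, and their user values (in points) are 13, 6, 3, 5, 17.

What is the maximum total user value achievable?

36

B + W + X: effort 12 + 3 + 3 = 18 ≤ 19, user value 13 + 6 + 17 = 36.
B + X: effort 12 + 3 = 15 ≤ 19, user value 13 + 17 = 30.
B + V + X: effort 12 + 4 + 3 = 19 ≤ 19, user value 13 + 3 + 17 = 33.
Best is B, W, and X with total user value 36.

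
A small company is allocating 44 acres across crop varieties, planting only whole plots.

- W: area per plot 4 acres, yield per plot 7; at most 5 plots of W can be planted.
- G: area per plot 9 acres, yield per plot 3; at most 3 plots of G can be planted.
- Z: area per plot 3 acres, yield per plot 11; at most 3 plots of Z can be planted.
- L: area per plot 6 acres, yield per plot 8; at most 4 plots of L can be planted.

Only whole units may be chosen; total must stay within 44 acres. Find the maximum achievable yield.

85

Z has the best ratio (11/3); taking only Z gives at most 3×11 = 33 (stopped by the supply cap of 3).
Mixing does better — 4×W, 3×Z, and 3×L: area 43 ≤ 44, yield 4·7 + 3·11 + 3·8 = 85.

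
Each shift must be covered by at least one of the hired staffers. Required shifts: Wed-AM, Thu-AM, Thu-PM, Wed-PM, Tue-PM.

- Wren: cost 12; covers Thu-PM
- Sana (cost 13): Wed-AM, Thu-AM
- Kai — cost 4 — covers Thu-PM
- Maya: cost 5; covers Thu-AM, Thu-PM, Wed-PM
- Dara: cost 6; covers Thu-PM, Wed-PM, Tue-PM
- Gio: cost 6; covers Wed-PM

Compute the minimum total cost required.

Choose Sana and Dara: together they cover Wed-AM, Thu-AM, Thu-PM, Wed-PM, Tue-PM — every shift.
Total cost: 13 + 6 = 19.

19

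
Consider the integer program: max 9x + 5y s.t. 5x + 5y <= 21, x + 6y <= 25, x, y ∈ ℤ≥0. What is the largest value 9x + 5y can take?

36

Relaxing integrality, the LP optimum is 37.80 at (x,y) = (4.2, 0), which is not an integer point.
(x,y)=(4,0): 5·4+5·0=20≤21, 1·4+6·0=4≤25, objective 36.
(x,y)=(3,1): 5·3+5·1=20≤21, 1·3+6·1=9≤25, objective 32.
(x,y)=(3,0): 5·3+5·0=15≤21, 1·3+6·0=3≤25, objective 27.
Maximum is 36 at (x,y)=(4,0).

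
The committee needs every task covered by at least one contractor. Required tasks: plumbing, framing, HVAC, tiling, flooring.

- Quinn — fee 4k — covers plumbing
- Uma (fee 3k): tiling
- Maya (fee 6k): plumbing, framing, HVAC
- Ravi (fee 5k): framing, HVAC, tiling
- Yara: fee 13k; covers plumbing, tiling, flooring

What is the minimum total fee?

The greedy cost-per-new-task heuristic would pick Ravi, Quinn, and Yara for 22, but a cheaper cover exists.
Choose Ravi and Yara: together they cover plumbing, framing, HVAC, tiling, flooring — every task.
Total fee: 5 + 13 = 18.
No cover costs less than 18.

18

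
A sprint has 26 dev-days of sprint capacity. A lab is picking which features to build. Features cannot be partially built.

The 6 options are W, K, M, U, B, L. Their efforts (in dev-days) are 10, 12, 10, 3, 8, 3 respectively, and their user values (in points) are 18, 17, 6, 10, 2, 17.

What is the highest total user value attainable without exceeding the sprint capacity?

52

Take W, K, and L: effort 10 + 12 + 3 = 25 ≤ 26, user value 18 + 17 + 17 = 52.
No other feasible combination does better.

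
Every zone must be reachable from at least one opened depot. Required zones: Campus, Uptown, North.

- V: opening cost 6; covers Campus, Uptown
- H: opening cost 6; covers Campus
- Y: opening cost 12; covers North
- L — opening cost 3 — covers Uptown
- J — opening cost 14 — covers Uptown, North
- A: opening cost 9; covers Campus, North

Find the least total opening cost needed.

The greedy cost-per-new-zone heuristic would pick V and A for 15, but a cheaper cover exists.
Choose L and A: together they cover Campus, Uptown, North — every zone.
Total opening cost: 3 + 9 = 12.
No cover costs less than 12.

12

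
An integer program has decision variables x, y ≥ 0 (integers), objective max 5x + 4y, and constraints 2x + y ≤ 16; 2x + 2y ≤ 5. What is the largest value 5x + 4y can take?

(x,y)=(2,0): 2·2+1·0=4≤16, 2·2+2·0=4≤5, objective 10.
(x,y)=(1,1): 2·1+1·1=3≤16, 2·1+2·1=4≤5, objective 9.
(x,y)=(1,0): 2·1+1·0=2≤16, 2·1+2·0=2≤5, objective 5.
Maximum is 10 at (x,y)=(2,0).

10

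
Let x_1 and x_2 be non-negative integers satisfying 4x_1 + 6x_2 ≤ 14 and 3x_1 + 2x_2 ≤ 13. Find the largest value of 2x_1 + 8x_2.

Relaxing integrality, the LP optimum is 18.67 at (x_1,x_2) = (0, 2.33), which is not an integer point.
(x_1,x_2)=(0,2) is feasible, giving 16.
(x_1,x_2)=(1,1) is feasible, giving 10.
(x_1,x_2)=(0,1) is feasible, giving 8.
No feasible integer point exceeds 16.

16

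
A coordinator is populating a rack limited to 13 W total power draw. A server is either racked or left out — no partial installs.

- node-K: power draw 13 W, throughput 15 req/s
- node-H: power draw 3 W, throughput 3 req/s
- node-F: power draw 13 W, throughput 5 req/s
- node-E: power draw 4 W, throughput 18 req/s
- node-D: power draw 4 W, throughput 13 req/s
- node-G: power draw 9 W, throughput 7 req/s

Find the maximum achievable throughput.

Allowing fractional choices, the relaxed optimum would be about 36.8, but servers are indivisible.
node-H + node-E + node-D: power draw 3 + 4 + 4 = 11 ≤ 13, throughput 3 + 18 + 13 = 34.
node-E + node-D: power draw 4 + 4 = 8 ≤ 13, throughput 18 + 13 = 31.
node-E + node-G: power draw 4 + 9 = 13 ≤ 13, throughput 18 + 7 = 25.
Best is node-H, node-E, and node-D with total throughput 34.

34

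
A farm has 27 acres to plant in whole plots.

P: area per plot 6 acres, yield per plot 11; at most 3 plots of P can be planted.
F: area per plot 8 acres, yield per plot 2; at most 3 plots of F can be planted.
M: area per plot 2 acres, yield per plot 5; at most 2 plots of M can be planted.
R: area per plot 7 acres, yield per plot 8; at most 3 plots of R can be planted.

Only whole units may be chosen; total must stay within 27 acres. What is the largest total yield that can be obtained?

Take 3×P, 1×M, and 1×R: area 27 ≤ 27, yield 3·11 + 1·5 + 1·8 = 46.
No other integer combination yields more.

46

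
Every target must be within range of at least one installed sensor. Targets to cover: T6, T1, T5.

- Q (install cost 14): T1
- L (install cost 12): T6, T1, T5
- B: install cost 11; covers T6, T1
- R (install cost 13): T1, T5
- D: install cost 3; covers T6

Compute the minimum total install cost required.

12

The greedy cost-per-new-target heuristic would pick D and L for 15, but a cheaper cover exists.
L alone covers T6, T1, T5 — every target.
Total install cost: 12.
No cover costs less than 12.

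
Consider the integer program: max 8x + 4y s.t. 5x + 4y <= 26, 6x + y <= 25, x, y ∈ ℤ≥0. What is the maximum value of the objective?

36

(x,y)=(4,1) is feasible, giving 36.
(x,y)=(4,0) is feasible, giving 32.
(x,y)=(3,2) is feasible, giving 32.
(x,y)=(3,1) is feasible, giving 28.
No feasible integer point exceeds 36.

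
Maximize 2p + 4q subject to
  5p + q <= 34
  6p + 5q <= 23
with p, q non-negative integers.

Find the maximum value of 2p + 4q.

The continuous relaxation peaks at (0, 4.6) with value 18.40; rounding to a feasible lattice point costs some objective.
(p,q)=(0,4): 5·0+1·4=4≤34, 6·0+5·4=20≤23, objective 16.
(p,q)=(1,3): 5·1+1·3=8≤34, 6·1+5·3=21≤23, objective 14.
Maximum is 16 at (p,q)=(0,4).

16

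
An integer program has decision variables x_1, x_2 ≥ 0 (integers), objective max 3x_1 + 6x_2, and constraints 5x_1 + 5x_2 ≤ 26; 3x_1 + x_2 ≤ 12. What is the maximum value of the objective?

(x_1,x_2)=(0,5) is feasible, giving 30.
(x_1,x_2)=(1,4) is feasible, giving 27.
(x_1,x_2)=(0,4) is feasible, giving 24.
Maximum is 30 at (x_1,x_2)=(0,5).

30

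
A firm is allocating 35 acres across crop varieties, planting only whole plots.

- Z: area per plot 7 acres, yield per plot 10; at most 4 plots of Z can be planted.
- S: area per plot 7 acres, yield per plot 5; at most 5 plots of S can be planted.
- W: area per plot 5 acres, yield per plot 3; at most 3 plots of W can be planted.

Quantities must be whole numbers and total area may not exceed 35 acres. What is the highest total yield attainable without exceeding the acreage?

45

Z has the best ratio (10/7); taking only Z gives at most 4×10 = 40 (stopped by the supply cap of 4).
Mixing does better — 4×Z and 1×S: area 35 ≤ 35, yield 4·10 + 1·5 = 45.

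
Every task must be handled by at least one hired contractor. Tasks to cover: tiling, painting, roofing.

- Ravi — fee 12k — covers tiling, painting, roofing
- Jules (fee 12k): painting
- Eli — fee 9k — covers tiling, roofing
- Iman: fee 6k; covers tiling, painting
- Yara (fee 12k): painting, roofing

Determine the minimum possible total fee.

The greedy cost-per-new-task heuristic would pick Iman and Eli for 15, but a cheaper cover exists.
Ravi alone covers tiling, painting, roofing — every task.
Total fee: 12.
No cover costs less than 12.

12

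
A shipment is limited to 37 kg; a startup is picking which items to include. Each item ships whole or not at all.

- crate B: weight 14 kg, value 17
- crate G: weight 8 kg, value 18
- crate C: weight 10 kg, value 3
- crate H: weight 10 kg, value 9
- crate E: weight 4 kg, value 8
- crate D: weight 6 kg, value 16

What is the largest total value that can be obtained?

59

crate B + crate G + crate E + crate D: weight 14 + 8 + 4 + 6 = 32 ≤ 37, value 17 + 18 + 8 + 16 = 59.
crate B + crate G + crate H + crate E: weight 14 + 8 + 10 + 4 = 36 ≤ 37, value 17 + 18 + 9 + 8 = 52.
Best is crate B, crate G, crate E, and crate D with total value 59.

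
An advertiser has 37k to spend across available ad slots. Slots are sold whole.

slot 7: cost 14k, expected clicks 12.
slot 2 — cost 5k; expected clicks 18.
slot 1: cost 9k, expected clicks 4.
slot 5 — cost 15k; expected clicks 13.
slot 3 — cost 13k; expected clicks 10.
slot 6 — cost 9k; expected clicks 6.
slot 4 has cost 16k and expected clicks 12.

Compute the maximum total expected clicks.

43

Allowing fractional choices, the relaxed optimum would be about 45.3, but ad slots are indivisible.
slot 7 + slot 2 + slot 4: cost 14 + 5 + 16 = 35 ≤ 37, expected clicks 12 + 18 + 12 = 42.
slot 2 + slot 5 + slot 4: cost 5 + 15 + 16 = 36 ≤ 37, expected clicks 18 + 13 + 12 = 43.
slot 7 + slot 2 + slot 5: cost 14 + 5 + 15 = 34 ≤ 37, expected clicks 12 + 18 + 13 = 43.
The maximum expected clicks is 43; one optimal choice is slot 7, slot 2, and slot 5.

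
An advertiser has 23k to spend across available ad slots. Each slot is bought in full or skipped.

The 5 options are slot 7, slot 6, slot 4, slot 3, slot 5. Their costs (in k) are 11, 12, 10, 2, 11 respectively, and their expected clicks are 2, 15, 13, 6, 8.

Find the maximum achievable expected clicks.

Allowing fractional choices, the relaxed optimum would be about 32.8, but ad slots are indivisible.
slot 4 + slot 3 + slot 5: cost 10 + 2 + 11 = 23 ≤ 23, expected clicks 13 + 6 + 8 = 27.
slot 6 + slot 4: cost 12 + 10 = 22 ≤ 23, expected clicks 15 + 13 = 28.
slot 6 + slot 5: cost 12 + 11 = 23 ≤ 23, expected clicks 15 + 8 = 23.
Best is slot 6 and slot 4 with total expected clicks 28.

28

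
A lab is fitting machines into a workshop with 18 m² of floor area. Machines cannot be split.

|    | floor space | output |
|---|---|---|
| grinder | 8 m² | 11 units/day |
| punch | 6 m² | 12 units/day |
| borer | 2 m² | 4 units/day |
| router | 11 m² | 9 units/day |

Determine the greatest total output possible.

This is a 0-1 knapsack instance.
Allowing fractional choices, the relaxed optimum would be about 28.6, but machines are indivisible.
grinder + punch: floor space 8 + 6 = 14 ≤ 18, output 11 + 12 = 23.
grinder + punch + borer: floor space 8 + 6 + 2 = 16 ≤ 18, output 11 + 12 + 4 = 27.
Best is grinder, punch, and borer with total output 27.

27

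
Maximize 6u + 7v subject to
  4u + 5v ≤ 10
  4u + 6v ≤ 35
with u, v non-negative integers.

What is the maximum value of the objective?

14

Relaxing integrality, the LP optimum is 15.00 at (u,v) = (2.5, 0), which is not an integer point.
(u,v)=(0,2): 4·0+5·2=10≤10, 4·0+6·2=12≤35, objective 14.
(u,v)=(1,1): 4·1+5·1=9≤10, 4·1+6·1=10≤35, objective 13.
(u,v)=(2,0): 4·2+5·0=8≤10, 4·2+6·0=8≤35, objective 12.
(u,v)=(0,1): 4·0+5·1=5≤10, 4·0+6·1=6≤35, objective 7.
The best lattice point is (0,2), giving 14.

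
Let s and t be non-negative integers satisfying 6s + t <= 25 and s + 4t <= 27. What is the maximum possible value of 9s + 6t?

(s,t)=(3,6): 6·3+1·6=24≤25, 1·3+4·6=27≤27, objective 63.
(s,t)=(3,5): 6·3+1·5=23≤25, 1·3+4·5=23≤27, objective 57.
(s,t)=(2,6): 6·2+1·6=18≤25, 1·2+4·6=26≤27, objective 54.
The best lattice point is (3,6), giving 63.

63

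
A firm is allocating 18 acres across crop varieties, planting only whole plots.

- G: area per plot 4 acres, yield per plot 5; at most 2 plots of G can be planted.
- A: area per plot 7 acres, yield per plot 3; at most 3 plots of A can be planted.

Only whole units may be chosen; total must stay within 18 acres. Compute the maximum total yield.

13

G has the best ratio (5/4); taking only G gives at most 2×5 = 10 (stopped by the supply cap of 2).
Mixing does better — 2×G and 1×A: area 15 ≤ 18, yield 2·5 + 1·3 = 13.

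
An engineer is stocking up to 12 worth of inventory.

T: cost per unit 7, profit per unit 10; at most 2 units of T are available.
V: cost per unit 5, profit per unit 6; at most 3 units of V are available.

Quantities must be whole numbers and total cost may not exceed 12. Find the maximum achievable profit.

This is a bounded integer knapsack.
Take 1×T and 1×V: cost 12 ≤ 12, profit 1·10 + 1·6 = 16.
No other integer combination yields more.

16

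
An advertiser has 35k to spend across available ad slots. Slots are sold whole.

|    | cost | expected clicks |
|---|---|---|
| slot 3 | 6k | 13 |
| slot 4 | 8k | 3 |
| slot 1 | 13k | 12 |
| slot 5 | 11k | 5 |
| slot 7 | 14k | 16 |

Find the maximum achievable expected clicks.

41

Allowing fractional choices, the relaxed optimum would be about 41.9, but ad slots are indivisible.
slot 3 + slot 4 + slot 7: cost 6 + 8 + 14 = 28 ≤ 35, expected clicks 13 + 3 + 16 = 32.
slot 3 + slot 1 + slot 7: cost 6 + 13 + 14 = 33 ≤ 35, expected clicks 13 + 12 + 16 = 41.
slot 3 + slot 5 + slot 7: cost 6 + 11 + 14 = 31 ≤ 35, expected clicks 13 + 5 + 16 = 34.
Best is slot 3, slot 1, and slot 7 with total expected clicks 41.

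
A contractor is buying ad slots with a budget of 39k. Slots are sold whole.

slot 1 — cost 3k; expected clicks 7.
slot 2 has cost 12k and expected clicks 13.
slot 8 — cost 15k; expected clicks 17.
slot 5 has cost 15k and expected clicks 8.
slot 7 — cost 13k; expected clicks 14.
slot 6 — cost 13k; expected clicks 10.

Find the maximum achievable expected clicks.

38

Take slot 1, slot 8, and slot 7: cost 3 + 15 + 13 = 31 ≤ 39, expected clicks 7 + 17 + 14 = 38.
No other feasible combination does better.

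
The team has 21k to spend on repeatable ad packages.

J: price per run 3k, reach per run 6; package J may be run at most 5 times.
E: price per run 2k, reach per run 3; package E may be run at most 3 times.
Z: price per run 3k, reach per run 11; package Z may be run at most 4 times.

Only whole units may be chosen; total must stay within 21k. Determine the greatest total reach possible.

62

Z has the best ratio (11/3); taking only Z gives at most 4×11 = 44 (stopped by the supply cap of 4).
Mixing does better — 3×J and 4×Z: price 21 ≤ 21, reach 3·6 + 4·11 = 62.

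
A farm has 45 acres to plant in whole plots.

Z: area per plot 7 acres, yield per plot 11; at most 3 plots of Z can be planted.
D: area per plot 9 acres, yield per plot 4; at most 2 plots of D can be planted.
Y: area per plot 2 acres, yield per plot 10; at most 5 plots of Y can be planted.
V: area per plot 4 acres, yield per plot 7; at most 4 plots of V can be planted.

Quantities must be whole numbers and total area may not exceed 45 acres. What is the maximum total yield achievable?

Y has the best ratio (10/2); taking only Y gives at most 5×10 = 50 (stopped by the supply cap of 5).
Mixing does better — 3×Z, 5×Y, and 3×V: area 43 ≤ 45, yield 3·11 + 5·10 + 3·7 = 104.

104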